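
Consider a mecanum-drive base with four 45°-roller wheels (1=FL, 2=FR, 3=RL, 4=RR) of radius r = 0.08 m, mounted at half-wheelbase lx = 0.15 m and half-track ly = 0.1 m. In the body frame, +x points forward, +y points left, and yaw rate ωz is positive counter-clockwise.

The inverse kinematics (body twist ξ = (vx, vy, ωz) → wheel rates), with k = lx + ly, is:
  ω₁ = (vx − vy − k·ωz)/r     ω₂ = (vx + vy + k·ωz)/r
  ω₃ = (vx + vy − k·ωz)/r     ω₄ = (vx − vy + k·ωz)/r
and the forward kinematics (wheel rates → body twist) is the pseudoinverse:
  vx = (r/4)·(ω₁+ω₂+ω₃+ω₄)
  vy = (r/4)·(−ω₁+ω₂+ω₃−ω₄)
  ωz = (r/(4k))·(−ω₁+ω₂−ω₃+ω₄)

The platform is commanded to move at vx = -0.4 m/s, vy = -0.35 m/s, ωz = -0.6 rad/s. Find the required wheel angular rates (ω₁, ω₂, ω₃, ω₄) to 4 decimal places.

k = lx + ly = 0.15 + 0.1 = 0.2500;  k·ωz = 0.2500·-0.6 = -0.1500
ω₁ (FL) = (vx − vy − k·ωz)/r = 0.1000/0.08 = 1.2500
ω₂ (FR) = (vx + vy + k·ωz)/r = -0.9000/0.08 = -11.2500
ω₃ (RL) = (vx + vy − k·ωz)/r = -0.6000/0.08 = -7.5000
ω₄ (RR) = (vx − vy + k·ωz)/r = -0.2000/0.08 = -2.5000

(1.2500, -11.2500, -7.5000, -2.5000)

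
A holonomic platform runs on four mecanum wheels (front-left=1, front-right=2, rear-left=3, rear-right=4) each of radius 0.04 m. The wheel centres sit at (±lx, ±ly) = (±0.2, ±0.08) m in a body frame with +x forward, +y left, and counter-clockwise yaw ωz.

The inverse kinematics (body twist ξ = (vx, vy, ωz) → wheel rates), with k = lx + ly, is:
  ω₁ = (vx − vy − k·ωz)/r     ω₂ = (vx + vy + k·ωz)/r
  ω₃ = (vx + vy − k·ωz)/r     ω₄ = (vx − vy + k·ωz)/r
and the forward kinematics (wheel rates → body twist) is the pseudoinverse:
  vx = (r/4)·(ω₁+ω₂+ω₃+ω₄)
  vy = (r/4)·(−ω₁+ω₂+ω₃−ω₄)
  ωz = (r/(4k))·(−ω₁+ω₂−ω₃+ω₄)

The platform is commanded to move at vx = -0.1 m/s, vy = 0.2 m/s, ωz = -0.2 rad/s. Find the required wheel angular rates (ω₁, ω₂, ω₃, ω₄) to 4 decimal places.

(-6.1000, 1.1000, 3.9000, -8.9000)

k = lx + ly = 0.2 + 0.08 = 0.2800;  k·ωz = 0.2800·-0.2 = -0.0560
ω₁ (FL) = (vx − vy − k·ωz)/r = -0.2440/0.04 = -6.1000
ω₂ (FR) = (vx + vy + k·ωz)/r = 0.0440/0.04 = 1.1000
ω₃ (RL) = (vx + vy − k·ωz)/r = 0.1560/0.04 = 3.9000
ω₄ (RR) = (vx − vy + k·ωz)/r = -0.3560/0.04 = -8.9000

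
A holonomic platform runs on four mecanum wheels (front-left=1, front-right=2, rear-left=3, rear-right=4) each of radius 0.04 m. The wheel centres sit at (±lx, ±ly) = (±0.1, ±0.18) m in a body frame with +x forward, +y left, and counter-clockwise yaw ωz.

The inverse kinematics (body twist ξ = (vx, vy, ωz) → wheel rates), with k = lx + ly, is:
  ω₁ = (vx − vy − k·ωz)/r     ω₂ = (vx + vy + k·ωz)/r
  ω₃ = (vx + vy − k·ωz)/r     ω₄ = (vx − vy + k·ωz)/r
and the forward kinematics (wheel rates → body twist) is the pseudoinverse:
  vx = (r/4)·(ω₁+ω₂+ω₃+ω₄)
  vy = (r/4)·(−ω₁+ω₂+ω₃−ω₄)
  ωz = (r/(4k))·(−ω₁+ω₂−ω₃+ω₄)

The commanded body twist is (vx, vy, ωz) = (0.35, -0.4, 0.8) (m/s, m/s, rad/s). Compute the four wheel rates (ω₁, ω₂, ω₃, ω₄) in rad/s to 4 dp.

k = lx + ly = 0.1 + 0.18 = 0.2800;  k·ωz = 0.2800·0.8 = 0.2240
ω₁ (FL) = (vx − vy − k·ωz)/r = 0.5260/0.04 = 13.1500
ω₂ (FR) = (vx + vy + k·ωz)/r = 0.1740/0.04 = 4.3500
ω₃ (RL) = (vx + vy − k·ωz)/r = -0.2740/0.04 = -6.8500
ω₄ (RR) = (vx − vy + k·ωz)/r = 0.9740/0.04 = 24.3500

(13.1500, 4.3500, -6.8500, 24.3500)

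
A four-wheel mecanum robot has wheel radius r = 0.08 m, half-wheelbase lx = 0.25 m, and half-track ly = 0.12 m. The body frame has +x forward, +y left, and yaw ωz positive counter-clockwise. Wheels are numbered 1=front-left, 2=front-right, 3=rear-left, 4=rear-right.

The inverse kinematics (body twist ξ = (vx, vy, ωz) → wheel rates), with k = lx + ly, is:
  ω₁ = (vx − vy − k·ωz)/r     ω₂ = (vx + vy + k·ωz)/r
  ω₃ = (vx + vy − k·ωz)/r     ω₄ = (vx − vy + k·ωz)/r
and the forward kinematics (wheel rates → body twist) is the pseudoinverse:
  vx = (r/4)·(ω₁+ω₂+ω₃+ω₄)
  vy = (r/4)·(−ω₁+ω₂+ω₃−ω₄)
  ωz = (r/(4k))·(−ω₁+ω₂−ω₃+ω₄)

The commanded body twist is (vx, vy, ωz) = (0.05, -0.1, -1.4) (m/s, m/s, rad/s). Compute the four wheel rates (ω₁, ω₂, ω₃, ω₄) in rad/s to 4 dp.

k = lx + ly = 0.25 + 0.12 = 0.3700;  k·ωz = 0.3700·-1.4 = -0.5180
ω₁ (FL) = (vx − vy − k·ωz)/r = 0.6680/0.08 = 8.3500
ω₂ (FR) = (vx + vy + k·ωz)/r = -0.5680/0.08 = -7.1000
ω₃ (RL) = (vx + vy − k·ωz)/r = 0.4680/0.08 = 5.8500
ω₄ (RR) = (vx − vy + k·ωz)/r = -0.3680/0.08 = -4.6000

(8.3500, -7.1000, 5.8500, -4.6000)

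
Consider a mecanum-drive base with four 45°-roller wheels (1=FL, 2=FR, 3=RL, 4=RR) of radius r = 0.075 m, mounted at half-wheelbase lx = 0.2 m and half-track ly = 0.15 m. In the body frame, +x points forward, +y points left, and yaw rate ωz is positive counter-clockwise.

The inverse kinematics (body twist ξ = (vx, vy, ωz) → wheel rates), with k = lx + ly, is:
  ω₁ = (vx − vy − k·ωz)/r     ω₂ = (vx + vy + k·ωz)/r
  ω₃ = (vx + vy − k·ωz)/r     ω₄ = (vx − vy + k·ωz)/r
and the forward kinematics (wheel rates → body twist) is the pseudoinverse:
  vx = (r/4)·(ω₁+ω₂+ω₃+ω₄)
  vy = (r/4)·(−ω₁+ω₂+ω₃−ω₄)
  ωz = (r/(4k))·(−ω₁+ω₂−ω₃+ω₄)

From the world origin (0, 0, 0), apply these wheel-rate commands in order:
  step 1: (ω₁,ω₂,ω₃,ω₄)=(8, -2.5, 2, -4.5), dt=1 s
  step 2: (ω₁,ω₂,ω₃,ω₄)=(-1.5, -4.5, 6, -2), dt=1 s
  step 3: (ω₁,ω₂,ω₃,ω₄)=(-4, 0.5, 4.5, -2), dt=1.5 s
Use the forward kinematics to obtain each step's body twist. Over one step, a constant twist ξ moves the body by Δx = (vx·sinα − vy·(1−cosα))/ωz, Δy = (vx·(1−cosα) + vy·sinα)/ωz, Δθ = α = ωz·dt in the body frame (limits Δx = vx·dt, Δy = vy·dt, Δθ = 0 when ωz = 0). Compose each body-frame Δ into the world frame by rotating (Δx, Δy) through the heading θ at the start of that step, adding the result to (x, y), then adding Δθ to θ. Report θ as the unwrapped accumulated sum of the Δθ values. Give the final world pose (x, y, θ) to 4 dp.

(0.3993, 0.0037, -1.6607)

step 1: ξ=(vx,vy,ωz)=(0.0563, -0.0750, -0.9107), dt=1.0 → body Δ=(0.0169, -0.0889, -0.9107) → world pose (0.0169, -0.0889, -0.9107)
step 2: ξ=(vx,vy,ωz)=(-0.0375, 0.0938, -0.5893), dt=1.0 → body Δ=(-0.0085, 0.0992, -0.5893) → world pose (0.0900, -0.0214, -1.5000)
step 3: ξ=(vx,vy,ωz)=(-0.0188, 0.2062, -0.1071), dt=1.5 → body Δ=(-0.0032, 0.3103, -0.1607) → world pose (0.3993, 0.0037, -1.6607)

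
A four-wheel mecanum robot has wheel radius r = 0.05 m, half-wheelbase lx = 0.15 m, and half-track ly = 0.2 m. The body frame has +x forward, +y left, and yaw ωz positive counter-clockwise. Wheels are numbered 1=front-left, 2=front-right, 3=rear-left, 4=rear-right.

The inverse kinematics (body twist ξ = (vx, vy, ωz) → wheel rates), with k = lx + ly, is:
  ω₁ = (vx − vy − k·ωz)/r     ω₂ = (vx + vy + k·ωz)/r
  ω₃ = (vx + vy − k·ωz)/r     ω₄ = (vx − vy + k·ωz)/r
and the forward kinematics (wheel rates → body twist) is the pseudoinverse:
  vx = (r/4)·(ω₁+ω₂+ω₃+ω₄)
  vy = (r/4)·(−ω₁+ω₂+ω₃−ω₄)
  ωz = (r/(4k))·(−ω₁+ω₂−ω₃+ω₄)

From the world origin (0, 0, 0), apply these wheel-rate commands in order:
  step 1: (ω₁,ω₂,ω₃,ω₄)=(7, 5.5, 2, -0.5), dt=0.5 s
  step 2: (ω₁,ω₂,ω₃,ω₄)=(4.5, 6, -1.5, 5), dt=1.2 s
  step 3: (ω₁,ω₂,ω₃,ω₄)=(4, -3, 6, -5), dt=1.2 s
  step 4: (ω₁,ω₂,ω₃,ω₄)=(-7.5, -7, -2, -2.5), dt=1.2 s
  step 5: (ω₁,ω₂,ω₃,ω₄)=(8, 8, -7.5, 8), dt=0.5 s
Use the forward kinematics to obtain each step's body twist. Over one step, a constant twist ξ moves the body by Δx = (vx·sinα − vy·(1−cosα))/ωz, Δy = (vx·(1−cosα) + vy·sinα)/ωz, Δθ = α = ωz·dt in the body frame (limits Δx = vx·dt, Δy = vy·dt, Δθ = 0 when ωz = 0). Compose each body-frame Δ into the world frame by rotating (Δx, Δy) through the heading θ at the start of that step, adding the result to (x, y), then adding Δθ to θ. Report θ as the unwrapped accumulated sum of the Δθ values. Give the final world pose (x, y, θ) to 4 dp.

(0.1578, 0.0276, -0.2232)

step 1: ξ=(vx,vy,ωz)=(0.1750, 0.0125, -0.1429), dt=0.5 → body Δ=(0.0876, 0.0031, -0.0714) → world pose (0.0876, 0.0031, -0.0714)
step 2: ξ=(vx,vy,ωz)=(0.1750, -0.0625, 0.2857), dt=1.2 → body Δ=(0.2186, -0.0379, 0.3429) → world pose (0.3030, -0.0503, 0.2714)
step 3: ξ=(vx,vy,ωz)=(0.0250, 0.0500, -0.6429), dt=1.2 → body Δ=(0.0491, 0.0432, -0.7714) → world pose (0.3388, 0.0045, -0.5000)
step 4: ξ=(vx,vy,ωz)=(-0.2375, 0.0125, 0.0000), dt=1.2 → body Δ=(-0.2850, 0.0150, 0.0000) → world pose (0.0959, 0.1543, -0.5000)
step 5: ξ=(vx,vy,ωz)=(0.2063, -0.1938, 0.5536), dt=0.5 → body Δ=(0.1151, -0.0815, 0.2768) → world pose (0.1578, 0.0276, -0.2232)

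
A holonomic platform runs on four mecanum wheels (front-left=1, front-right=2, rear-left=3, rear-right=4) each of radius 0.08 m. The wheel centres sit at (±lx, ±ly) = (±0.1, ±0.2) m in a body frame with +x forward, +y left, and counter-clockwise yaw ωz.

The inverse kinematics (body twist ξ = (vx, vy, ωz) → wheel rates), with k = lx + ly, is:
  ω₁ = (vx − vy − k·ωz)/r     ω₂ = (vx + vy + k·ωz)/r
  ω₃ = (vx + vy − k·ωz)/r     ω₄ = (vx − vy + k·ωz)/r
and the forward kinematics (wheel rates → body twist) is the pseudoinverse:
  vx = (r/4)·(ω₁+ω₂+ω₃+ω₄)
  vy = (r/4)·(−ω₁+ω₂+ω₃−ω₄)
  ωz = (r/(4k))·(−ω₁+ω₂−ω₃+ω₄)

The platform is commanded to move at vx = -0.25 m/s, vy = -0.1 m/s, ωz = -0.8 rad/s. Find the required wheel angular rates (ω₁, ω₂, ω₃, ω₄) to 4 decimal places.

k = lx + ly = 0.1 + 0.2 = 0.3000;  k·ωz = 0.3000·-0.8 = -0.2400
ω₁ (FL) = (vx − vy − k·ωz)/r = 0.0900/0.08 = 1.1250
ω₂ (FR) = (vx + vy + k·ωz)/r = -0.5900/0.08 = -7.3750
ω₃ (RL) = (vx + vy − k·ωz)/r = -0.1100/0.08 = -1.3750
ω₄ (RR) = (vx − vy + k·ωz)/r = -0.3900/0.08 = -4.8750

(1.1250, -7.3750, -1.3750, -4.8750)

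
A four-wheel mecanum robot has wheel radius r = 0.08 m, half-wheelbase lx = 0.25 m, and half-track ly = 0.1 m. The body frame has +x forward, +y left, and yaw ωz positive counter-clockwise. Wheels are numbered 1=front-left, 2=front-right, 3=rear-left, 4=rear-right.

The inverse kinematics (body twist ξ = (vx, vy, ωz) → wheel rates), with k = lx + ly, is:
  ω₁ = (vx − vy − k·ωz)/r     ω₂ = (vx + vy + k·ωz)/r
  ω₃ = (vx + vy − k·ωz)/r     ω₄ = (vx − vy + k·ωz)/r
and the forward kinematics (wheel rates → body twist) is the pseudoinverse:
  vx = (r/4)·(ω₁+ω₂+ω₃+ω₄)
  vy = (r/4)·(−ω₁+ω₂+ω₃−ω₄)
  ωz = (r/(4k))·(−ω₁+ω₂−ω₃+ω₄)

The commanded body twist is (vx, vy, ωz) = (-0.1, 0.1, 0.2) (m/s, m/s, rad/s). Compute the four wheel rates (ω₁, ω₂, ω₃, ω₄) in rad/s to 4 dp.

(-3.3750, 0.8750, -0.8750, -1.6250)

k = lx + ly = 0.25 + 0.1 = 0.3500;  k·ωz = 0.3500·0.2 = 0.0700
ω₁ (FL) = (vx − vy − k·ωz)/r = -0.2700/0.08 = -3.3750
ω₂ (FR) = (vx + vy + k·ωz)/r = 0.0700/0.08 = 0.8750
ω₃ (RL) = (vx + vy − k·ωz)/r = -0.0700/0.08 = -0.8750
ω₄ (RR) = (vx − vy + k·ωz)/r = -0.1300/0.08 = -1.6250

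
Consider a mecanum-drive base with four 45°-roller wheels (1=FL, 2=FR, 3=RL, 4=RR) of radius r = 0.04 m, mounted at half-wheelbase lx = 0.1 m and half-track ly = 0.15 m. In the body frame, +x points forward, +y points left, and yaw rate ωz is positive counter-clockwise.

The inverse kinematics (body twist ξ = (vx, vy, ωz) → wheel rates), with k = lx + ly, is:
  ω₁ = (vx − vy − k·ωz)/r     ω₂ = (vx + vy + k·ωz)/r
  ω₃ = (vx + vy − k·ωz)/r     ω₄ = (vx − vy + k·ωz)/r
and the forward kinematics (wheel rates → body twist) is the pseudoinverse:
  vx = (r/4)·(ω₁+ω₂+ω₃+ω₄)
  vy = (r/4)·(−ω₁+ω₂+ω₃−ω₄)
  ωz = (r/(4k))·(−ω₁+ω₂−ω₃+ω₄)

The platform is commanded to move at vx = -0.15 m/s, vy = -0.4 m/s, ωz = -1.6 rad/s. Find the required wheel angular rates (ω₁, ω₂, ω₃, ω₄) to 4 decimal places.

k = lx + ly = 0.1 + 0.15 = 0.2500;  k·ωz = 0.2500·-1.6 = -0.4000
ω₁ (FL) = (vx − vy − k·ωz)/r = 0.6500/0.04 = 16.2500
ω₂ (FR) = (vx + vy + k·ωz)/r = -0.9500/0.04 = -23.7500
ω₃ (RL) = (vx + vy − k·ωz)/r = -0.1500/0.04 = -3.7500
ω₄ (RR) = (vx − vy + k·ωz)/r = -0.1500/0.04 = -3.7500

(16.2500, -23.7500, -3.7500, -3.7500)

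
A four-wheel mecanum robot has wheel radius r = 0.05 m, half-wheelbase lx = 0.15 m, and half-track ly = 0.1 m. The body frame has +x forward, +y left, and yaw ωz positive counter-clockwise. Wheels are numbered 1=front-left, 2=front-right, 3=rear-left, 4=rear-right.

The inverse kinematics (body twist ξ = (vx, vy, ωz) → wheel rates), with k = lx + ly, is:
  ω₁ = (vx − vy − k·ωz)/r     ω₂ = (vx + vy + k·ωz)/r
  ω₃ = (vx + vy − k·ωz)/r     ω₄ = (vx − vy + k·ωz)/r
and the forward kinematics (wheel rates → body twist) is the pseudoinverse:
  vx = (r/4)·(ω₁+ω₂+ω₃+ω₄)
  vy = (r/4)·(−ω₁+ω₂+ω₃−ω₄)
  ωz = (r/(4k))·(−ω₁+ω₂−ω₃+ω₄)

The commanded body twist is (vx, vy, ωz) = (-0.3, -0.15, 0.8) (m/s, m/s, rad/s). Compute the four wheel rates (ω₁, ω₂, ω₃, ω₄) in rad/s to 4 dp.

k = lx + ly = 0.15 + 0.1 = 0.2500;  k·ωz = 0.2500·0.8 = 0.2000
ω₁ (FL) = (vx − vy − k·ωz)/r = -0.3500/0.05 = -7.0000
ω₂ (FR) = (vx + vy + k·ωz)/r = -0.2500/0.05 = -5.0000
ω₃ (RL) = (vx + vy − k·ωz)/r = -0.6500/0.05 = -13.0000
ω₄ (RR) = (vx − vy + k·ωz)/r = 0.0500/0.05 = 1.0000

(-7.0000, -5.0000, -13.0000, 1.0000)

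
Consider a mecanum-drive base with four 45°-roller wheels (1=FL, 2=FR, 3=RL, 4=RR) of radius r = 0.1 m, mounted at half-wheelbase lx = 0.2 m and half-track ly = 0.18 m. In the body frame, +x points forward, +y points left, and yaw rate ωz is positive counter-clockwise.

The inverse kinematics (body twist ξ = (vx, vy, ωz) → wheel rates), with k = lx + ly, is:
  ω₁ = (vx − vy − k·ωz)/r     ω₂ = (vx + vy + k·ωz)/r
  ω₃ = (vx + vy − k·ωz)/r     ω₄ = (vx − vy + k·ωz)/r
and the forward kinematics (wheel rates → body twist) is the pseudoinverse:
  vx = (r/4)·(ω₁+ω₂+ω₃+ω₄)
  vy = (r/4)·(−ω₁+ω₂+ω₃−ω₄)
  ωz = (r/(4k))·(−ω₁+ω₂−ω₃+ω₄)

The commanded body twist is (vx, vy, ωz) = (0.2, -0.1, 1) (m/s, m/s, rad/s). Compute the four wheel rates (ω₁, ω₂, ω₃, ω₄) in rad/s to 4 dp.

k = lx + ly = 0.2 + 0.18 = 0.3800;  k·ωz = 0.3800·1 = 0.3800
ω₁ (FL) = (vx − vy − k·ωz)/r = -0.0800/0.1 = -0.8000
ω₂ (FR) = (vx + vy + k·ωz)/r = 0.4800/0.1 = 4.8000
ω₃ (RL) = (vx + vy − k·ωz)/r = -0.2800/0.1 = -2.8000
ω₄ (RR) = (vx − vy + k·ωz)/r = 0.6800/0.1 = 6.8000

(-0.8000, 4.8000, -2.8000, 6.8000)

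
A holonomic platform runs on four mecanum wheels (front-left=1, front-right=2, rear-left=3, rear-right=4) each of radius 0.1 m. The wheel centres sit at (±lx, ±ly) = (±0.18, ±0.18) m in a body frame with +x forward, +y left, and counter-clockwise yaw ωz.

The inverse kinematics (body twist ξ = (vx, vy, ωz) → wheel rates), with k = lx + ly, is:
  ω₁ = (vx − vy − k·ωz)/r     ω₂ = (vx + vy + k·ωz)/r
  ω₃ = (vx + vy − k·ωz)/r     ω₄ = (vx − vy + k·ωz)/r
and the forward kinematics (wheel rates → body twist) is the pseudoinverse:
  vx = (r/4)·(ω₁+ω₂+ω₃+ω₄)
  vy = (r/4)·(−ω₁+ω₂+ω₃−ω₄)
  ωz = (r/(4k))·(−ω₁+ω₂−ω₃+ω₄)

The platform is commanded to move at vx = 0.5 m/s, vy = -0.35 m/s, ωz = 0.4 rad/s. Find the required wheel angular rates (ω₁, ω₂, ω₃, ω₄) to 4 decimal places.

(7.0600, 2.9400, 0.0600, 9.9400)

k = lx + ly = 0.18 + 0.18 = 0.3600;  k·ωz = 0.3600·0.4 = 0.1440
ω₁ (FL) = (vx − vy − k·ωz)/r = 0.7060/0.1 = 7.0600
ω₂ (FR) = (vx + vy + k·ωz)/r = 0.2940/0.1 = 2.9400
ω₃ (RL) = (vx + vy − k·ωz)/r = 0.0060/0.1 = 0.0600
ω₄ (RR) = (vx − vy + k·ωz)/r = 0.9940/0.1 = 9.9400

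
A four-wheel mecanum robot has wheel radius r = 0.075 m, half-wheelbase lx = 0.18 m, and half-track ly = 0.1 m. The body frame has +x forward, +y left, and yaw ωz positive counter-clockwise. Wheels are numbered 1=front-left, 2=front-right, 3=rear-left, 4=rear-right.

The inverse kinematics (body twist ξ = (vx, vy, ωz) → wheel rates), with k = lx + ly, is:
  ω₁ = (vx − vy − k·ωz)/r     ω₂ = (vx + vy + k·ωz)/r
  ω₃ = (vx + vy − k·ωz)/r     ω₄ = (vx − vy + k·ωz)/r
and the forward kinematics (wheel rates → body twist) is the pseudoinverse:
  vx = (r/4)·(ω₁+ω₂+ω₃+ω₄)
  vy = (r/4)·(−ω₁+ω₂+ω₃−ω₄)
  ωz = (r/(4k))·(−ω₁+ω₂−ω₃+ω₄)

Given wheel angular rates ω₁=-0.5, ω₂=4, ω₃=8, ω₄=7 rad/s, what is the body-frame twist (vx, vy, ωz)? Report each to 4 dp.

k = lx + ly = 0.18 + 0.1 = 0.2800
ω₁+ω₂+ω₃+ω₄ = 18.5000  →  vx = (0.075/4)·18.5000 = 0.3469
−ω₁+ω₂+ω₃−ω₄ = 5.5000  →  vy = (0.075/4)·5.5000 = 0.1031
−ω₁+ω₂−ω₃+ω₄ = 3.5000  →  ωz = (0.075/1.1200)·3.5000 = 0.2344

(0.3469, 0.1031, 0.2344)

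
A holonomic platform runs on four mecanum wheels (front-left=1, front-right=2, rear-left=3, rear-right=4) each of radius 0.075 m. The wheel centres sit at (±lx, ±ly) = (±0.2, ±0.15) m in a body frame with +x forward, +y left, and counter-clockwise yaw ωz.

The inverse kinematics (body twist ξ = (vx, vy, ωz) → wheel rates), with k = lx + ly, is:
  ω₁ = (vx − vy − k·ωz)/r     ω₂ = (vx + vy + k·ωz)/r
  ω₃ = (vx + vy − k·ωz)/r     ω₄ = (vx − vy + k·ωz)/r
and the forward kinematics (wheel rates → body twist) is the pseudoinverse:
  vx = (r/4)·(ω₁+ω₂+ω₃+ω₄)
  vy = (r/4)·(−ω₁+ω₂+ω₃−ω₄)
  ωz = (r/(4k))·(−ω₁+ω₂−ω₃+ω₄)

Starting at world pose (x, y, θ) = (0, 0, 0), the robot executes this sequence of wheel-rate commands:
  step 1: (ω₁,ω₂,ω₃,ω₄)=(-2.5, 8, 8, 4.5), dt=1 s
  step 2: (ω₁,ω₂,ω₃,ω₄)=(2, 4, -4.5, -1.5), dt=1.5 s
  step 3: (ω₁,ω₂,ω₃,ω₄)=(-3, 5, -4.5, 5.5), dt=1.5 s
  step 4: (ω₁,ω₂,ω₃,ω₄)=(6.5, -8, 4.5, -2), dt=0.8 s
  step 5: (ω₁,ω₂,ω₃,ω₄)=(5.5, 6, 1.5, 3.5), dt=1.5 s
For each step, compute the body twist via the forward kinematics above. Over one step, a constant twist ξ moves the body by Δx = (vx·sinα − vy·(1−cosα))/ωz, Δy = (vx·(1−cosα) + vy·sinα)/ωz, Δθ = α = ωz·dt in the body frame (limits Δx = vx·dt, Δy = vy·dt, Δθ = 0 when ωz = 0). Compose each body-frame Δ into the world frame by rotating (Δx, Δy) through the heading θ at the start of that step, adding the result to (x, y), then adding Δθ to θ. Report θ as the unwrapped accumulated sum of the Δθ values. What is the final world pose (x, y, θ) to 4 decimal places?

(0.5733, 0.8585, 1.5241)

step 1: ξ=(vx,vy,ωz)=(0.3375, 0.2625, 0.3750), dt=1.0 → body Δ=(0.2810, 0.3189, 0.3750) → world pose (0.2810, 0.3189, 0.3750)
step 2: ξ=(vx,vy,ωz)=(0.0000, -0.0187, 0.2679), dt=1.5 → body Δ=(0.0056, -0.0274, 0.4018) → world pose (0.2962, 0.2955, 0.7768)
step 3: ξ=(vx,vy,ωz)=(0.0563, -0.0375, 0.9643), dt=1.5 → body Δ=(0.0919, 0.0125, 1.4464) → world pose (0.3530, 0.3689, 2.2232)
step 4: ξ=(vx,vy,ωz)=(0.0187, -0.1500, -1.1250), dt=0.8 → body Δ=(-0.0374, -0.1108, -0.9000) → world pose (0.4637, 0.4064, 1.3232)
step 5: ξ=(vx,vy,ωz)=(0.3094, -0.0281, 0.1339), dt=1.5 → body Δ=(0.4652, 0.0046, 0.2009) → world pose (0.5733, 0.8585, 1.5241)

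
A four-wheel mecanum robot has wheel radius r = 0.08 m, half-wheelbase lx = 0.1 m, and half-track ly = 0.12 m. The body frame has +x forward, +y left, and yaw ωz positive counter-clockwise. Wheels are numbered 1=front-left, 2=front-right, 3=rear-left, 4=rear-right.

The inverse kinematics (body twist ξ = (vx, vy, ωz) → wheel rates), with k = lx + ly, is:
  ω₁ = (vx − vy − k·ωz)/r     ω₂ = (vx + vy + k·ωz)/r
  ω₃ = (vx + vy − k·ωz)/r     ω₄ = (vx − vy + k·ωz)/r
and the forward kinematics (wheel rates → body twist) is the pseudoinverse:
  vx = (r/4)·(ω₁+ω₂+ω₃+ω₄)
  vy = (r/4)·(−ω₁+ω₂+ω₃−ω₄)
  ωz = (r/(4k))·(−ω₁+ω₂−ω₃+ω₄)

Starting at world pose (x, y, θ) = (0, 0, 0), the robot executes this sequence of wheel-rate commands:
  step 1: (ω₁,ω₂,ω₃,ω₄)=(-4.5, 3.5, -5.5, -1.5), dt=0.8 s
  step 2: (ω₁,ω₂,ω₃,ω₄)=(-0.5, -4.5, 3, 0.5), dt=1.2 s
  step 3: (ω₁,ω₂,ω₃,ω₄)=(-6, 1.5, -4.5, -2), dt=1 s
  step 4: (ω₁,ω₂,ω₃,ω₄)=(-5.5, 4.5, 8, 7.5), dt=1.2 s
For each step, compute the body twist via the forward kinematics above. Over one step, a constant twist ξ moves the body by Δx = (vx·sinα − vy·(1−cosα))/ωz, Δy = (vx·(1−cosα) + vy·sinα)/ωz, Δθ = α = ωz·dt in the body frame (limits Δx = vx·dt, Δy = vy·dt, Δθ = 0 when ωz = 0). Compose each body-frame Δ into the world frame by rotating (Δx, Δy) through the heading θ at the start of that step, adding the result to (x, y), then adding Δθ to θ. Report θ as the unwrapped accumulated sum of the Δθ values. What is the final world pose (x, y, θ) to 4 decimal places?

(-0.6284, 0.2390, 2.1091)

step 1: ξ=(vx,vy,ωz)=(-0.1600, 0.0800, 1.0909), dt=0.8 → body Δ=(-0.1386, 0.0038, 0.8727) → world pose (-0.1386, 0.0038, 0.8727)
step 2: ξ=(vx,vy,ωz)=(-0.0300, -0.0300, -0.5909), dt=1.2 → body Δ=(-0.0453, -0.0208, -0.7091) → world pose (-0.1517, -0.0443, 0.1636)
step 3: ξ=(vx,vy,ωz)=(-0.2200, 0.1000, 0.9091), dt=1.0 → body Δ=(-0.2333, -0.0065, 0.9091) → world pose (-0.3809, -0.0887, 1.0727)
step 4: ξ=(vx,vy,ωz)=(0.2900, 0.2100, 0.8636), dt=1.2 → body Δ=(0.1697, 0.3740, 1.0364) → world pose (-0.6284, 0.2390, 2.1091)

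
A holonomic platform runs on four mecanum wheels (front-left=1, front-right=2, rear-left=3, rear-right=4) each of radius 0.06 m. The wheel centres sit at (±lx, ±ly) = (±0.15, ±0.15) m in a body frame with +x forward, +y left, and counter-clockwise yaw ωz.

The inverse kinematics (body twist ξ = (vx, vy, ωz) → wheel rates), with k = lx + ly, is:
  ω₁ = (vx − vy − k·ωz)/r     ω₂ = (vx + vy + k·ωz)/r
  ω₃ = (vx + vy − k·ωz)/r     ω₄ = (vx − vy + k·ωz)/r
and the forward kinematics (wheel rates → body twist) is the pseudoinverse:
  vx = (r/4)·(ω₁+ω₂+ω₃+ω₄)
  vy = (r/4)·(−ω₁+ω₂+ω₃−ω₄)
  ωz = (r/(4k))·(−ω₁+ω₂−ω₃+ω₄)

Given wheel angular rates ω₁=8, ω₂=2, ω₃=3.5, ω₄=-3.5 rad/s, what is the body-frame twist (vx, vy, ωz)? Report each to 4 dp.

k = lx + ly = 0.15 + 0.15 = 0.3000
ω₁+ω₂+ω₃+ω₄ = 10.0000  →  vx = (0.06/4)·10.0000 = 0.1500
−ω₁+ω₂+ω₃−ω₄ = 1.0000  →  vy = (0.06/4)·1.0000 = 0.0150
−ω₁+ω₂−ω₃+ω₄ = -13.0000  →  ωz = (0.06/1.2000)·-13.0000 = -0.6500

(0.1500, 0.0150, -0.6500)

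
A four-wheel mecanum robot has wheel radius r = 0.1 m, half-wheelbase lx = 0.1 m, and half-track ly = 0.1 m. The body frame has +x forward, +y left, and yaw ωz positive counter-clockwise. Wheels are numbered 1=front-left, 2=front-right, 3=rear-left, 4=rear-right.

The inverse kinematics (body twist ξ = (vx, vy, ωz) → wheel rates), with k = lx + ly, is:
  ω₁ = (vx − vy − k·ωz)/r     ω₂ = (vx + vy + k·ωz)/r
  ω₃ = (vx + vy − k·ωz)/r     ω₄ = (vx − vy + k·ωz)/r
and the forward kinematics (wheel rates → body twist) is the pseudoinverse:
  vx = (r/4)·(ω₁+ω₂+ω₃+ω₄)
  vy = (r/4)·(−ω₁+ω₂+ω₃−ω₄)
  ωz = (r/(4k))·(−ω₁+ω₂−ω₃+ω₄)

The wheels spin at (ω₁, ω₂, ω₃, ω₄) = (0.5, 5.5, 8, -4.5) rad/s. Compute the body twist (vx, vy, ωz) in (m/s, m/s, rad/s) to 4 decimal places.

k = lx + ly = 0.1 + 0.1 = 0.2000
ω₁+ω₂+ω₃+ω₄ = 9.5000  →  vx = (0.1/4)·9.5000 = 0.2375
−ω₁+ω₂+ω₃−ω₄ = 17.5000  →  vy = (0.1/4)·17.5000 = 0.4375
−ω₁+ω₂−ω₃+ω₄ = -7.5000  →  ωz = (0.1/0.8000)·-7.5000 = -0.9375

(0.2375, 0.4375, -0.9375)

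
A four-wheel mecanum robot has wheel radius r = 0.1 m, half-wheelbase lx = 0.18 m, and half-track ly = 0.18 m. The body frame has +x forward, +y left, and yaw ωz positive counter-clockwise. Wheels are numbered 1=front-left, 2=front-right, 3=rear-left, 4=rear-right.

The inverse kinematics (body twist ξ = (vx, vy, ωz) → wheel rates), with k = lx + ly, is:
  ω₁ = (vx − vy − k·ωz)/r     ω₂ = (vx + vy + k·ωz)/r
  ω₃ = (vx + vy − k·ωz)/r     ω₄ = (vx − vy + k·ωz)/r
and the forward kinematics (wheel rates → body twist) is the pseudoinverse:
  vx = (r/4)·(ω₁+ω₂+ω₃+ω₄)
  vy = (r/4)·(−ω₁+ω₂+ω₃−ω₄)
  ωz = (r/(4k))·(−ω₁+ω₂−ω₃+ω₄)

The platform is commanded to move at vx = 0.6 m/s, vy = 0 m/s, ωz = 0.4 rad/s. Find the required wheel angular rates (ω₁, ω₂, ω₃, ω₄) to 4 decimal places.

k = lx + ly = 0.18 + 0.18 = 0.3600;  k·ωz = 0.3600·0.4 = 0.1440
ω₁ (FL) = (vx − vy − k·ωz)/r = 0.4560/0.1 = 4.5600
ω₂ (FR) = (vx + vy + k·ωz)/r = 0.7440/0.1 = 7.4400
ω₃ (RL) = (vx + vy − k·ωz)/r = 0.4560/0.1 = 4.5600
ω₄ (RR) = (vx − vy + k·ωz)/r = 0.7440/0.1 = 7.4400

(4.5600, 7.4400, 4.5600, 7.4400)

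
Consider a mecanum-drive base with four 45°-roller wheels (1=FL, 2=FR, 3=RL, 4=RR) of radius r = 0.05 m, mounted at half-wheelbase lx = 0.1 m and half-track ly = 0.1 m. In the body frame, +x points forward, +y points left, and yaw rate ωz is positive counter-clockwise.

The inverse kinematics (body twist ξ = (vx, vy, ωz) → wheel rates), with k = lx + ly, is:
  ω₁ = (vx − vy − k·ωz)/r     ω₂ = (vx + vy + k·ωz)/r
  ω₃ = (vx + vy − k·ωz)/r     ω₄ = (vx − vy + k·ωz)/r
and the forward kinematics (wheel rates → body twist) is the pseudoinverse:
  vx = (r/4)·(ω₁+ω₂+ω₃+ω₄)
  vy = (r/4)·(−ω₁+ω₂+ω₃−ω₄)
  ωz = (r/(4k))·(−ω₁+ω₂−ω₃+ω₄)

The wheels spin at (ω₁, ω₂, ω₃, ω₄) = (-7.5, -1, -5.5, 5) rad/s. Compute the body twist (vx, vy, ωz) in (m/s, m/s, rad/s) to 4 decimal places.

k = lx + ly = 0.1 + 0.1 = 0.2000
ω₁+ω₂+ω₃+ω₄ = -9.0000  →  vx = (0.05/4)·-9.0000 = -0.1125
−ω₁+ω₂+ω₃−ω₄ = -4.0000  →  vy = (0.05/4)·-4.0000 = -0.0500
−ω₁+ω₂−ω₃+ω₄ = 17.0000  →  ωz = (0.05/0.8000)·17.0000 = 1.0625

(-0.1125, -0.0500, 1.0625)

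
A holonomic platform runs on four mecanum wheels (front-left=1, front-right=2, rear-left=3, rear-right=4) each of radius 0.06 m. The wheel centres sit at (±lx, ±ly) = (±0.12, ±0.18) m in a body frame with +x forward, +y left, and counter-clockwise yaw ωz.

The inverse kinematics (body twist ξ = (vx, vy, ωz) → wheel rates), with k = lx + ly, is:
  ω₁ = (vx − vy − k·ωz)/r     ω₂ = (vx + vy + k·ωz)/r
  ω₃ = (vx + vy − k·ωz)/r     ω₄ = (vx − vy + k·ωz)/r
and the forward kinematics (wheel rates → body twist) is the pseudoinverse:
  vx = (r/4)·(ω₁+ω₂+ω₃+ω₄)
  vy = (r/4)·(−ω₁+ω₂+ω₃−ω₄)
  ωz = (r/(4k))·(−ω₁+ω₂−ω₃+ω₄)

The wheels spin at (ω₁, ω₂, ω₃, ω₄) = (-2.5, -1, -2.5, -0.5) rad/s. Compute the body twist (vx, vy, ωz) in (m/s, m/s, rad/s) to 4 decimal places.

(-0.0975, -0.0075, 0.1750)

k = lx + ly = 0.12 + 0.18 = 0.3000
ω₁+ω₂+ω₃+ω₄ = -6.5000  →  vx = (0.06/4)·-6.5000 = -0.0975
−ω₁+ω₂+ω₃−ω₄ = -0.5000  →  vy = (0.06/4)·-0.5000 = -0.0075
−ω₁+ω₂−ω₃+ω₄ = 3.5000  →  ωz = (0.06/1.2000)·3.5000 = 0.1750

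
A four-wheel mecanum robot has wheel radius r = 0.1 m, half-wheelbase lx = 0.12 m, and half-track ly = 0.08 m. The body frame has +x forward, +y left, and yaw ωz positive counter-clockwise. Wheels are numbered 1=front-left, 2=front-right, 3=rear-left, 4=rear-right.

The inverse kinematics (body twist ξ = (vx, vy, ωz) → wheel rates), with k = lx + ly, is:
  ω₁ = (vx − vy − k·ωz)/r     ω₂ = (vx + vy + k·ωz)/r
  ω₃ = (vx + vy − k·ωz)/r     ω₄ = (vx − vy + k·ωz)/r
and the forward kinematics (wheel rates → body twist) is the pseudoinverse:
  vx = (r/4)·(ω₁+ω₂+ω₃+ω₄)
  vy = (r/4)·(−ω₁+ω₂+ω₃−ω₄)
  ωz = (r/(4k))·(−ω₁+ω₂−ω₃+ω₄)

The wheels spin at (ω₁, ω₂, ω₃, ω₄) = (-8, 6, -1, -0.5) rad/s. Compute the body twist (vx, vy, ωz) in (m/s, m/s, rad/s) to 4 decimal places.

k = lx + ly = 0.12 + 0.08 = 0.2000
ω₁+ω₂+ω₃+ω₄ = -3.5000  →  vx = (0.1/4)·-3.5000 = -0.0875
−ω₁+ω₂+ω₃−ω₄ = 13.5000  →  vy = (0.1/4)·13.5000 = 0.3375
−ω₁+ω₂−ω₃+ω₄ = 14.5000  →  ωz = (0.1/0.8000)·14.5000 = 1.8125

(-0.0875, 0.3375, 1.8125)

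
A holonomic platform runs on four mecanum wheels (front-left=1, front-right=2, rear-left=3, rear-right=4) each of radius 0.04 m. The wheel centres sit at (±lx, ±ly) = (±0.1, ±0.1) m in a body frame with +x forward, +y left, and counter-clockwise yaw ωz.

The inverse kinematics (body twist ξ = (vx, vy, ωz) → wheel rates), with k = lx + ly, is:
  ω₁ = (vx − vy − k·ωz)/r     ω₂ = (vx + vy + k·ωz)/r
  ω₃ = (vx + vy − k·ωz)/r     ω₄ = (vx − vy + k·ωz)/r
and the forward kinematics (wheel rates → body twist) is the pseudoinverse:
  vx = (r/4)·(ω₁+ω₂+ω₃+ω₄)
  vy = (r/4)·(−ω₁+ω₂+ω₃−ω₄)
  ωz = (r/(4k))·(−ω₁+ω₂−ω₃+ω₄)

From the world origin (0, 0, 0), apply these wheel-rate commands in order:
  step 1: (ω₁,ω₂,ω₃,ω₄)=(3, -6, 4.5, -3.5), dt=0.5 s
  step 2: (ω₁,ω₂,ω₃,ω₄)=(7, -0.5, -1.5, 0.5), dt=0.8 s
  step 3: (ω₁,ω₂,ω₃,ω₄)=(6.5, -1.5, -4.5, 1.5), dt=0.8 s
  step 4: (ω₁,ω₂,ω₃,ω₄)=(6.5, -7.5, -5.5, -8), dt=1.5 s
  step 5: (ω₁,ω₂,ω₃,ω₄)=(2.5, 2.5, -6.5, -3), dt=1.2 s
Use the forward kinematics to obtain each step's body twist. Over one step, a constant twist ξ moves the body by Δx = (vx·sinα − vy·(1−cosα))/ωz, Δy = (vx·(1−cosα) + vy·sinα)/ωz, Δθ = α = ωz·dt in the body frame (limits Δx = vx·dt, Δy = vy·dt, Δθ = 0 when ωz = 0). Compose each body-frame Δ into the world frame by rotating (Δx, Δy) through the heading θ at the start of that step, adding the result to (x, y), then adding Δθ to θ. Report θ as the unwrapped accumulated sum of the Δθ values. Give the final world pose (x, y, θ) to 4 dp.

step 1: ξ=(vx,vy,ωz)=(-0.0200, -0.0100, -0.8500), dt=0.5 → body Δ=(-0.0107, -0.0028, -0.4250) → world pose (-0.0107, -0.0028, -0.4250)
step 2: ξ=(vx,vy,ωz)=(0.0550, -0.0950, -0.2750), dt=0.8 → body Δ=(0.0353, -0.0802, -0.2200) → world pose (-0.0116, -0.0904, -0.6450)
step 3: ξ=(vx,vy,ωz)=(0.0200, -0.1400, -0.1000), dt=0.8 → body Δ=(0.0115, -0.1125, -0.0800) → world pose (-0.0701, -0.1872, -0.7250)
step 4: ξ=(vx,vy,ωz)=(-0.1450, -0.1150, -0.8250), dt=1.5 → body Δ=(-0.2599, -0.0135, -1.2375) → world pose (-0.2735, -0.0250, -1.9625)
step 5: ξ=(vx,vy,ωz)=(-0.0450, -0.0350, 0.1750), dt=1.2 → body Δ=(-0.0492, -0.0473, 0.2100) → world pose (-0.2985, 0.0386, -1.7525)

(-0.2985, 0.0386, -1.7525)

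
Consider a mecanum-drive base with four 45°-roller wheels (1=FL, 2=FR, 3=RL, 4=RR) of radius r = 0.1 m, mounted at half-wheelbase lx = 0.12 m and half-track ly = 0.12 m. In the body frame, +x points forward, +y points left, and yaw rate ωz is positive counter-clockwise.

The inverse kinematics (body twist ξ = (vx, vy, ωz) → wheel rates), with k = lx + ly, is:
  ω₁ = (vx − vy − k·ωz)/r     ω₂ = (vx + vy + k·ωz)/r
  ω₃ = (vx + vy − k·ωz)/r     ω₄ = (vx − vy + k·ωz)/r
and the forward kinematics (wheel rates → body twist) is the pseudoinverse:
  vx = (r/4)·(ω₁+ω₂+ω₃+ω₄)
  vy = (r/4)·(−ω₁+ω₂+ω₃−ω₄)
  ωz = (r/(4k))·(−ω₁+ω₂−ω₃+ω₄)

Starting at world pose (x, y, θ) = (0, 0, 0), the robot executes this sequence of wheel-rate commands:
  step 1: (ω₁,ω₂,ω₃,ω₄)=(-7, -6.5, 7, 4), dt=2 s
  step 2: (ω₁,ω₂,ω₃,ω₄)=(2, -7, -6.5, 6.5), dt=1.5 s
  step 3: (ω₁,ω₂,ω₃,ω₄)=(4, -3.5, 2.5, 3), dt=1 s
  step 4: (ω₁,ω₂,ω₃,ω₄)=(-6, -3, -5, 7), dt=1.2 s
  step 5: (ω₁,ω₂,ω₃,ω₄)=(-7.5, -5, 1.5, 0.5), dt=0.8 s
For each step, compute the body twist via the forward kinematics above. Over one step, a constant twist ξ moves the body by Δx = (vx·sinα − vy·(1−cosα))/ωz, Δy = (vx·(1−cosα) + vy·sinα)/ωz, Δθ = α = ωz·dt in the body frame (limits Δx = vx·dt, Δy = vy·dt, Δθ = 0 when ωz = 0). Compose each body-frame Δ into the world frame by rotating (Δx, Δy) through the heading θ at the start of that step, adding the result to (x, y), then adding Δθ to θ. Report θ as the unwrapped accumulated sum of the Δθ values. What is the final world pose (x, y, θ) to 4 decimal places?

(-0.5535, -1.2451, 1.3750)

step 1: ξ=(vx,vy,ωz)=(-0.0625, 0.0875, -0.2604), dt=2.0 → body Δ=(-0.0749, 0.1990, -0.5208) → world pose (-0.0749, 0.1990, -0.5208)
step 2: ξ=(vx,vy,ωz)=(-0.1250, -0.5500, 0.4167), dt=1.5 → body Δ=(0.0740, -0.8290, 0.6250) → world pose (-0.4232, -0.5569, 0.1042)
step 3: ξ=(vx,vy,ωz)=(0.1500, -0.2000, -0.7292), dt=1.0 → body Δ=(0.0673, -0.2350, -0.7292) → world pose (-0.3318, -0.7837, -0.6250)
step 4: ξ=(vx,vy,ωz)=(-0.1750, -0.2250, 1.5625), dt=1.2 → body Δ=(0.0803, -0.2829, 1.8750) → world pose (-0.4323, -1.0601, 1.2500)
step 5: ξ=(vx,vy,ωz)=(-0.2625, 0.0875, 0.1562), dt=0.8 → body Δ=(-0.2138, 0.0567, 0.1250) → world pose (-0.5535, -1.2451, 1.3750)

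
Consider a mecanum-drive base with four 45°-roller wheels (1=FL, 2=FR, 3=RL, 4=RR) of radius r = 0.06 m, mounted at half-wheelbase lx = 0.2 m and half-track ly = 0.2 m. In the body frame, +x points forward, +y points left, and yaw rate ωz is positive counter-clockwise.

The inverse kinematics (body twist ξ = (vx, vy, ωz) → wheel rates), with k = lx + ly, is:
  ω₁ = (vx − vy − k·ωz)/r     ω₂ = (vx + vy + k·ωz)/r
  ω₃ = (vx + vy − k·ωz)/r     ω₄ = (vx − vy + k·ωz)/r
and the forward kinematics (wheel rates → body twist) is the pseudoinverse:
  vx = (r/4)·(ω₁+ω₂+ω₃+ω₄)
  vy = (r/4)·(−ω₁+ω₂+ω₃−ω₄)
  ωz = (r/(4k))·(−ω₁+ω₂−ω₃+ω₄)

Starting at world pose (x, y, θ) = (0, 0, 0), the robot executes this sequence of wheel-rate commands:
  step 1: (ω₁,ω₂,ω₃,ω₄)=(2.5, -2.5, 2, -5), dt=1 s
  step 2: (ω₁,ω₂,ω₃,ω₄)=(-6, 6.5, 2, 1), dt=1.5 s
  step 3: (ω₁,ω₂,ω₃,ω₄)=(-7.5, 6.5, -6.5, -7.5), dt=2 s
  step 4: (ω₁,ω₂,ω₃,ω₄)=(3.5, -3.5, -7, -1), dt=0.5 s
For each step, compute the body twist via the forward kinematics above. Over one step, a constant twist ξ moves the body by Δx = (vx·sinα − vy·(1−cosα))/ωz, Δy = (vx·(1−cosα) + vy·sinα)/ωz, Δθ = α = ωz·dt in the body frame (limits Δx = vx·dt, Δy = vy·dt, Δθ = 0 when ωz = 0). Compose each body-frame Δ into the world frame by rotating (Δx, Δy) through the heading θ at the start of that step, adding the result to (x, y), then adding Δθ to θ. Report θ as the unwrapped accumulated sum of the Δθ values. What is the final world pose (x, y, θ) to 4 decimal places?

step 1: ξ=(vx,vy,ωz)=(-0.0450, 0.0300, -0.4500), dt=1.0 → body Δ=(-0.0369, 0.0390, -0.4500) → world pose (-0.0369, 0.0390, -0.4500)
step 2: ξ=(vx,vy,ωz)=(0.0525, 0.2025, 0.4312), dt=1.5 → body Δ=(-0.0215, 0.3076, 0.6469) → world pose (0.0776, 0.3253, 0.1969)
step 3: ξ=(vx,vy,ωz)=(-0.2250, 0.2250, 0.4875), dt=2.0 → body Δ=(-0.5846, 0.1795, 0.9750) → world pose (-0.5308, 0.3869, 1.1719)
step 4: ξ=(vx,vy,ωz)=(-0.1200, -0.1950, -0.0375), dt=0.5 → body Δ=(-0.0609, -0.0969, -0.0187) → world pose (-0.4651, 0.2932, 1.1531)

(-0.4651, 0.2932, 1.1531)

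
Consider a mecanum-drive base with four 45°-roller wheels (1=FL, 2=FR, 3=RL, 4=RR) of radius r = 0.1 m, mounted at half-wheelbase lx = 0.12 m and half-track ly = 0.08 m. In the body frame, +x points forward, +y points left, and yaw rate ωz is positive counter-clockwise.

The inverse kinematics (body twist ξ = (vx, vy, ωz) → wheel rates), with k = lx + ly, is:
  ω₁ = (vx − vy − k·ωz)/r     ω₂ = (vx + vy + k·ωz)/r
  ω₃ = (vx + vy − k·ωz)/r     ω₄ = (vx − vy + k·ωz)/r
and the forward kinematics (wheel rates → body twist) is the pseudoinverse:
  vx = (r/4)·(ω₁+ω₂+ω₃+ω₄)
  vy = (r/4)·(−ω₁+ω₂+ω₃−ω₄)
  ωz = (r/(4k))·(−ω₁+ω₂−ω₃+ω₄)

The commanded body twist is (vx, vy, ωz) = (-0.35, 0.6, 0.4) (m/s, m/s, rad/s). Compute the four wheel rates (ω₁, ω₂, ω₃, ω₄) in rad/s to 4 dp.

(-10.3000, 3.3000, 1.7000, -8.7000)

k = lx + ly = 0.12 + 0.08 = 0.2000;  k·ωz = 0.2000·0.4 = 0.0800
ω₁ (FL) = (vx − vy − k·ωz)/r = -1.0300/0.1 = -10.3000
ω₂ (FR) = (vx + vy + k·ωz)/r = 0.3300/0.1 = 3.3000
ω₃ (RL) = (vx + vy − k·ωz)/r = 0.1700/0.1 = 1.7000
ω₄ (RR) = (vx − vy + k·ωz)/r = -0.8700/0.1 = -8.7000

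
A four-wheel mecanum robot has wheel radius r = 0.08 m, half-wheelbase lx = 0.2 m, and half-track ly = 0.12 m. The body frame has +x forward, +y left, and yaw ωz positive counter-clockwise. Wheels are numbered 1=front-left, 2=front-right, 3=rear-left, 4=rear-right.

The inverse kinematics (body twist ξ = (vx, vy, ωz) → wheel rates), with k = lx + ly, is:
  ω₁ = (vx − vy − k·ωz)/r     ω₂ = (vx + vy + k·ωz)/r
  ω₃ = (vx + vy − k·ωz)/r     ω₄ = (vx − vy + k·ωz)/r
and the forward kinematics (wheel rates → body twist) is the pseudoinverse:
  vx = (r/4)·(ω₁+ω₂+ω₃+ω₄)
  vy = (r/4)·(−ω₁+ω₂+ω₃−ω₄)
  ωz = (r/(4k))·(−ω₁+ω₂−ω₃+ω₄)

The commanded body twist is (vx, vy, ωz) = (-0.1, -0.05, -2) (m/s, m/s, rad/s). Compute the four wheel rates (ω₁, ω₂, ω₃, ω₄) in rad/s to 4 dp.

k = lx + ly = 0.2 + 0.12 = 0.3200;  k·ωz = 0.3200·-2 = -0.6400
ω₁ (FL) = (vx − vy − k·ωz)/r = 0.5900/0.08 = 7.3750
ω₂ (FR) = (vx + vy + k·ωz)/r = -0.7900/0.08 = -9.8750
ω₃ (RL) = (vx + vy − k·ωz)/r = 0.4900/0.08 = 6.1250
ω₄ (RR) = (vx − vy + k·ωz)/r = -0.6900/0.08 = -8.6250

(7.3750, -9.8750, 6.1250, -8.6250)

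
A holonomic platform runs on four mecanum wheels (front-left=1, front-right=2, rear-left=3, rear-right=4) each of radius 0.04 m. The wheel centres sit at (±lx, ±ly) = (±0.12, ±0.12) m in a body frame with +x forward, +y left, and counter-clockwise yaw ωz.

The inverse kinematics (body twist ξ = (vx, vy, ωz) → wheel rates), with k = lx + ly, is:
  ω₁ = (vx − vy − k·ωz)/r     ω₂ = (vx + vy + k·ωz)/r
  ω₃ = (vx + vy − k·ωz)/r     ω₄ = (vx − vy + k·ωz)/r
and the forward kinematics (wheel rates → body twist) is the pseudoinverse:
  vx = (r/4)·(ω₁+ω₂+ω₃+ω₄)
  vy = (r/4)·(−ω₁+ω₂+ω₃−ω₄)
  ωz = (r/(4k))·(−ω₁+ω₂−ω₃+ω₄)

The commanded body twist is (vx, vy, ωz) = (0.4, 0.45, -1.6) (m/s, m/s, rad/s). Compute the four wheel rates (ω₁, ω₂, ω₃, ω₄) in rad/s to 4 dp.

k = lx + ly = 0.12 + 0.12 = 0.2400;  k·ωz = 0.2400·-1.6 = -0.3840
ω₁ (FL) = (vx − vy − k·ωz)/r = 0.3340/0.04 = 8.3500
ω₂ (FR) = (vx + vy + k·ωz)/r = 0.4660/0.04 = 11.6500
ω₃ (RL) = (vx + vy − k·ωz)/r = 1.2340/0.04 = 30.8500
ω₄ (RR) = (vx − vy + k·ωz)/r = -0.4340/0.04 = -10.8500

(8.3500, 11.6500, 30.8500, -10.8500)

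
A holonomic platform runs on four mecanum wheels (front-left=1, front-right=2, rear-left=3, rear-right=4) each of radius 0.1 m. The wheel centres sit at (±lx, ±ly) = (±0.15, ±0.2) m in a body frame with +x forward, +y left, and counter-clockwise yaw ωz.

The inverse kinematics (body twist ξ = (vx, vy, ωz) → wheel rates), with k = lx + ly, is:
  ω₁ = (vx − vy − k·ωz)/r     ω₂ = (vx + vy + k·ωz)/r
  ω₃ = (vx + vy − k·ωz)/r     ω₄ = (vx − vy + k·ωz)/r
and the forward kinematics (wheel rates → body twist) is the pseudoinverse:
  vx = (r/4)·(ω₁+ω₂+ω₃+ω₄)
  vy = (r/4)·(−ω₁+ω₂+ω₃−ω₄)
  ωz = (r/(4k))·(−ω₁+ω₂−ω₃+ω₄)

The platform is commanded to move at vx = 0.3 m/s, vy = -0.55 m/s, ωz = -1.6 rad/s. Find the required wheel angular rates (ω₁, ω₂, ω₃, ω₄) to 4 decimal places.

k = lx + ly = 0.15 + 0.2 = 0.3500;  k·ωz = 0.3500·-1.6 = -0.5600
ω₁ (FL) = (vx − vy − k·ωz)/r = 1.4100/0.1 = 14.1000
ω₂ (FR) = (vx + vy + k·ωz)/r = -0.8100/0.1 = -8.1000
ω₃ (RL) = (vx + vy − k·ωz)/r = 0.3100/0.1 = 3.1000
ω₄ (RR) = (vx − vy + k·ωz)/r = 0.2900/0.1 = 2.9000

(14.1000, -8.1000, 3.1000, 2.9000)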